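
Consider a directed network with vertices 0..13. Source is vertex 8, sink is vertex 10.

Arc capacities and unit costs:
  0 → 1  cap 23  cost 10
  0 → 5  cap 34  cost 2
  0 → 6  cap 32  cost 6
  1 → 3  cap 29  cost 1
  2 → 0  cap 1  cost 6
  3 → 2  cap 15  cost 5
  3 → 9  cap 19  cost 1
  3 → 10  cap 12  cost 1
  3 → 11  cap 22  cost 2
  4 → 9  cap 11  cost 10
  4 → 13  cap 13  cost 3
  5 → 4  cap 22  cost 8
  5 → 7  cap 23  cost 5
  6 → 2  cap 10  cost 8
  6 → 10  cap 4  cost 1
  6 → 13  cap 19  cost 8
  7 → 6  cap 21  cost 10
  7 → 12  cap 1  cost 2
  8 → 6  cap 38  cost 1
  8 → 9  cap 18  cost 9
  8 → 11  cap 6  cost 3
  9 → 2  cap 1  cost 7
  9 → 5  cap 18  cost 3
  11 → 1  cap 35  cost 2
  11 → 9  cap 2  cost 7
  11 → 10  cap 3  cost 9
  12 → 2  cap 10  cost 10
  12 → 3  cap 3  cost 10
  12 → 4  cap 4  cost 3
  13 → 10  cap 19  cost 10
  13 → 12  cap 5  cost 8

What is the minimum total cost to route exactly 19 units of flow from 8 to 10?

Minimum cost for 19 units: 221

shortest-cost path #1: 8→6→10 push 4 @ unit cost 2 (adds 8)
shortest-cost path #2: 8→11→1→3→10 push 6 @ unit cost 7 (adds 42)
shortest-cost path #3: 8→6→13→10 push 9 @ unit cost 19 (adds 171)
total cost = 221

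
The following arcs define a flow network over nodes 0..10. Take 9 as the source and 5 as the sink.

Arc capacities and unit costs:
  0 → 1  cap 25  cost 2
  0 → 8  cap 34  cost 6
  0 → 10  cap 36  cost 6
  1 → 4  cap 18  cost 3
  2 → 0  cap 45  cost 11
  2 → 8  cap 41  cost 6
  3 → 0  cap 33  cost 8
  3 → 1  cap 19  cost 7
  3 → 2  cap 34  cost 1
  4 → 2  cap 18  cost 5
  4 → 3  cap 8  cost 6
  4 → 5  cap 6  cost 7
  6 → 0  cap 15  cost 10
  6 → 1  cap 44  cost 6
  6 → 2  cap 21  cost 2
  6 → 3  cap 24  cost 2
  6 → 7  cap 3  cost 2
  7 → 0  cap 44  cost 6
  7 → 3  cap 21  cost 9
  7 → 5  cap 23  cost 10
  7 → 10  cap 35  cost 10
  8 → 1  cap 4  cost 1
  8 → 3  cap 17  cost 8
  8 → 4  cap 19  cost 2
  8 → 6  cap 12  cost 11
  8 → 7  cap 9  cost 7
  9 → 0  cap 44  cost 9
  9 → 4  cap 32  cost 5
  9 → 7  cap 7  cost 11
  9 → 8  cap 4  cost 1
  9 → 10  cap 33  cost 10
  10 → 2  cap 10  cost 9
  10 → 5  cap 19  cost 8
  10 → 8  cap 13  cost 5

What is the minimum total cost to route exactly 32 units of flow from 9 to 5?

shortest-cost path #1: 9→8→4→5 push 4 @ unit cost 10 (adds 40)
shortest-cost path #2: 9→4→5 push 2 @ unit cost 12 (adds 24)
shortest-cost path #3: 9→10→5 push 19 @ unit cost 18 (adds 342)
shortest-cost path #4: 9→4→8→7→5 push 4 @ unit cost 20 (adds 80)
shortest-cost path #5: 9→7→5 push 3 @ unit cost 21 (adds 63)
total cost = 549

Minimum cost for 32 units: 549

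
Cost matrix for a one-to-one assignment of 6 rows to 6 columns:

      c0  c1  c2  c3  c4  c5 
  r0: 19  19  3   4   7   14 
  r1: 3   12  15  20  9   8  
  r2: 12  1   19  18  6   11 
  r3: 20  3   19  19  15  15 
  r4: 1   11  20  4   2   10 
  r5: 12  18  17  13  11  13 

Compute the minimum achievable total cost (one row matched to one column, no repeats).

Minimum assignment cost: 32

optimal assignment: row0→col2 (cost 3), row1→col0 (cost 3), row2→col4 (cost 6), row3→col1 (cost 3), row4→col3 (cost 4), row5→col5 (cost 13)
total = 3 + 3 + 6 + 3 + 4 + 13 = 32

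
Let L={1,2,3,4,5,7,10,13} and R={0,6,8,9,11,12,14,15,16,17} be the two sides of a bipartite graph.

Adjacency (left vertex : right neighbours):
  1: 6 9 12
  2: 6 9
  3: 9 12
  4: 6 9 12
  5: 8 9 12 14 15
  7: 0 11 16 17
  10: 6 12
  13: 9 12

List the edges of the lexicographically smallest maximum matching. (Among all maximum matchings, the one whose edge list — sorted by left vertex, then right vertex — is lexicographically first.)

|M| = 5 (so the lex-smallest maximum matching has 5 edges)
process left vertices in ascending order; for each, take the smallest-labelled available neighbour that still permits 5 edges overall, or leave it unmatched if none does
lex-smallest matching: {1-6, 2-9, 3-12, 5-8, 7-0}

Lex-smallest maximum matching: {(1,6), (2,9), (3,12), (5,8), (7,0)}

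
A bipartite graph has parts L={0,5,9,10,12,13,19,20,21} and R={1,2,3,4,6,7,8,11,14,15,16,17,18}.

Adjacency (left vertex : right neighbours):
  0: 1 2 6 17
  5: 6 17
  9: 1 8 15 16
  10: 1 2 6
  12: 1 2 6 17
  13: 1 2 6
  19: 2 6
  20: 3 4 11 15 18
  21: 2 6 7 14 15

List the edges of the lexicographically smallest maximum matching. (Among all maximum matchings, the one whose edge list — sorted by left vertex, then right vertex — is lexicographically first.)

Lex-smallest maximum matching: {(0,1), (5,6), (9,8), (10,2), (12,17), (20,3), (21,7)}

|M| = 7 (so the lex-smallest maximum matching has 7 edges)
process left vertices in ascending order; for each, take the smallest-labelled available neighbour that still permits 7 edges overall, or leave it unmatched if none does
lex-smallest matching: {0-1, 5-6, 9-8, 10-2, 12-17, 20-3, 21-7}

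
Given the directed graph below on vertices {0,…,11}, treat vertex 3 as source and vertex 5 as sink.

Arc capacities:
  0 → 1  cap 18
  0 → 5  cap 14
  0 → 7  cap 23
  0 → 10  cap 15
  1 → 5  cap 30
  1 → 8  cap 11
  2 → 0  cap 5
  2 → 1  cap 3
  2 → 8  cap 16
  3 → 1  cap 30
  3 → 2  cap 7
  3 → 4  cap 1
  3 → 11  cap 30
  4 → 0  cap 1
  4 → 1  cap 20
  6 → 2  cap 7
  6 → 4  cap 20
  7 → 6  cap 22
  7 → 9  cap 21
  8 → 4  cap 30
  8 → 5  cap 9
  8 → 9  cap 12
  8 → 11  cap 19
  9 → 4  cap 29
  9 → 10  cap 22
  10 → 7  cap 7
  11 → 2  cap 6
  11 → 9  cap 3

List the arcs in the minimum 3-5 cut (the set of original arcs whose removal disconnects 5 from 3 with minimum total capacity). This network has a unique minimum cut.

augment #1: 3→1→5 push 30
augment #2: 3→2→0→5 push 5
augment #3: 3→2→8→5 push 2
augment #4: 3→4→0→5 push 1
augment #5: 3→11→2→8→5 push 6
augment #6: 3→11→9→4→1→8→5 push 1
max flow = 45; residual-reachable set from 3 gives S-side
cut edges (S→T): {(1,5), (2,0), (4,0), (8,5)} total cap 45

Min-cut arcs: {(1,5), (2,0), (4,0), (8,5)} (total capacity 45)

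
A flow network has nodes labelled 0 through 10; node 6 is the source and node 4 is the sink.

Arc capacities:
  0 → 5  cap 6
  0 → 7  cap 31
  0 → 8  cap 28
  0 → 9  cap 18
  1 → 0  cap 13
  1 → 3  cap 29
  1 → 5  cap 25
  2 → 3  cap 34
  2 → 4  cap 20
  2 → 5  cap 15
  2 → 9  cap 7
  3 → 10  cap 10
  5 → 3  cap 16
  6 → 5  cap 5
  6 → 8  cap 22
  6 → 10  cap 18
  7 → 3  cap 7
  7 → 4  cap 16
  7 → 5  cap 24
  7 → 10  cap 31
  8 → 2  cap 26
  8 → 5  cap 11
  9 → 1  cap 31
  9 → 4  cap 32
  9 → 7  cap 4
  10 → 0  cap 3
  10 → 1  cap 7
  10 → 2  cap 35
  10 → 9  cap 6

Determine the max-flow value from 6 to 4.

augment #1: 6→8→2→4 bottleneck 20, total now 20
augment #2: 6→10→9→4 bottleneck 6, total now 26
augment #3: 6→8→2→9→4 bottleneck 2, total now 28
augment #4: 6→10→0→7→4 bottleneck 3, total now 31
augment #5: 6→10→2→9→4 bottleneck 5, total now 36
augment #6: 6→10→1→0→7→4 bottleneck 4, total now 40
augment #7: 6→5→3→10→1→0→7→4 bottleneck 3, total now 43

Maximum flow value: 43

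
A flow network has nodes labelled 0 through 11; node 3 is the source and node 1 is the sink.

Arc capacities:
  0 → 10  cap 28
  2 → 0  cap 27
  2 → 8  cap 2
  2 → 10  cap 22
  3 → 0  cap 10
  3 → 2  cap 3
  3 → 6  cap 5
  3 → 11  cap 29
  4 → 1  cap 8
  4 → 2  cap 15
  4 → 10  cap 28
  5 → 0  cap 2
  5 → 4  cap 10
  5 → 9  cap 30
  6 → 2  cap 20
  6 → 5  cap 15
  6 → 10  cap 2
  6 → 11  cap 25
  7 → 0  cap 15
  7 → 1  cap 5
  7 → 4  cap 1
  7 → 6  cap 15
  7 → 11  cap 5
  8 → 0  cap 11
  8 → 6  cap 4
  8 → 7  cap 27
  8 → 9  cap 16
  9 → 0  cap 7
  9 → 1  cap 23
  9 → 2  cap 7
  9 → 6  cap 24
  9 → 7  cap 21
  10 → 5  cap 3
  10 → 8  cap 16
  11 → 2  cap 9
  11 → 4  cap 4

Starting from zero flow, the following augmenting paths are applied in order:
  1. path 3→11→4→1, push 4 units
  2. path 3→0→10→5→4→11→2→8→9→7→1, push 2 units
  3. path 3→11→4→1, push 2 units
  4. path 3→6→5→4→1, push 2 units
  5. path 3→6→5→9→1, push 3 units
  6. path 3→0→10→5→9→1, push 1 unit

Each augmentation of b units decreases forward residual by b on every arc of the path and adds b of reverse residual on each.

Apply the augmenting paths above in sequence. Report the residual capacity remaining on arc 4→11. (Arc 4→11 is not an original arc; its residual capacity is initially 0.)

after path 1 (3→11→4→1, push 4): res(4,11)=4
after path 2 (3→0→10→5→4→11→2→8→9→7→1, push 2): res(4,11)=2
after path 3 (3→11→4→1, push 2): res(4,11)=4
after path 4 (3→6→5→4→1, push 2): res(4,11)=4
after path 5 (3→6→5→9→1, push 3): res(4,11)=4
after path 6 (3→0→10→5→9→1, push 1): res(4,11)=4

Residual capacity of (4,11): 4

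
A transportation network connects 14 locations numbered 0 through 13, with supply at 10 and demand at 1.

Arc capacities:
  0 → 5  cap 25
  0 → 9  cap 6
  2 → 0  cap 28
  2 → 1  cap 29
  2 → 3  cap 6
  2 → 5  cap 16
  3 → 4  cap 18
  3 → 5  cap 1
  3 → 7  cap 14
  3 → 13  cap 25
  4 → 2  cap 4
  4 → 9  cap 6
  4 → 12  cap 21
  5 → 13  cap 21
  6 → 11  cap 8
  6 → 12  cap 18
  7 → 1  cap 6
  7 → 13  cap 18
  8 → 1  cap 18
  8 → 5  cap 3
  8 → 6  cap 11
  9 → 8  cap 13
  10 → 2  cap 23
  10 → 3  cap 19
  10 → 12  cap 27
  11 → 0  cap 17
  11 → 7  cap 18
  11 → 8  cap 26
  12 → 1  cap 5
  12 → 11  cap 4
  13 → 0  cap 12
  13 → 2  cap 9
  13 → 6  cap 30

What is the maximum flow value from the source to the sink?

Maximum flow value: 51

augment #1: 10→2→1 bottleneck 23, total now 23
augment #2: 10→12→1 bottleneck 5, total now 28
augment #3: 10→3→7→1 bottleneck 6, total now 34
augment #4: 10→3→4→2→1 bottleneck 4, total now 38
augment #5: 10→3→13→2→1 bottleneck 2, total now 40
augment #6: 10→12→11→8→1 bottleneck 4, total now 44
augment #7: 10→3→4→9→8→1 bottleneck 6, total now 50
augment #8: 10→3→13→0→9→8→1 bottleneck 1, total now 51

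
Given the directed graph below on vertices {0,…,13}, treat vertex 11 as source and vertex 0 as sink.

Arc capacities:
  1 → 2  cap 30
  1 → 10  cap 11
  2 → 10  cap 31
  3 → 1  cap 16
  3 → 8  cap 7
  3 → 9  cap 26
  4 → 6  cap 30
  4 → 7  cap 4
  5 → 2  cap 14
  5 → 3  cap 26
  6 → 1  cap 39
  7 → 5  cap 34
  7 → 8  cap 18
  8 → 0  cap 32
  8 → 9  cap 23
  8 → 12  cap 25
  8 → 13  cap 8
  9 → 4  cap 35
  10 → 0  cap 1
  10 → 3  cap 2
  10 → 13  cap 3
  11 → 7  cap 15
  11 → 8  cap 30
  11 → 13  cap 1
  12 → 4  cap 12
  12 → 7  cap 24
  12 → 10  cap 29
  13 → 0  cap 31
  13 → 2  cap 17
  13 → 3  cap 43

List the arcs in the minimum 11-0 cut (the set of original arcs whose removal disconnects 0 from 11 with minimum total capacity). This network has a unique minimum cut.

augment #1: 11→8→0 push 30
augment #2: 11→13→0 push 1
augment #3: 11→7→8→0 push 2
augment #4: 11→7→8→13→0 push 8
augment #5: 11→7→5→2→10→0 push 1
augment #6: 11→7→5→2→10→13→0 push 3
max flow = 45; residual-reachable set from 11 gives S-side
cut edges (S→T): {(8,0), (8,13), (10,0), (10,13), (11,13)} total cap 45

Min-cut arcs: {(8,0), (8,13), (10,0), (10,13), (11,13)} (total capacity 45)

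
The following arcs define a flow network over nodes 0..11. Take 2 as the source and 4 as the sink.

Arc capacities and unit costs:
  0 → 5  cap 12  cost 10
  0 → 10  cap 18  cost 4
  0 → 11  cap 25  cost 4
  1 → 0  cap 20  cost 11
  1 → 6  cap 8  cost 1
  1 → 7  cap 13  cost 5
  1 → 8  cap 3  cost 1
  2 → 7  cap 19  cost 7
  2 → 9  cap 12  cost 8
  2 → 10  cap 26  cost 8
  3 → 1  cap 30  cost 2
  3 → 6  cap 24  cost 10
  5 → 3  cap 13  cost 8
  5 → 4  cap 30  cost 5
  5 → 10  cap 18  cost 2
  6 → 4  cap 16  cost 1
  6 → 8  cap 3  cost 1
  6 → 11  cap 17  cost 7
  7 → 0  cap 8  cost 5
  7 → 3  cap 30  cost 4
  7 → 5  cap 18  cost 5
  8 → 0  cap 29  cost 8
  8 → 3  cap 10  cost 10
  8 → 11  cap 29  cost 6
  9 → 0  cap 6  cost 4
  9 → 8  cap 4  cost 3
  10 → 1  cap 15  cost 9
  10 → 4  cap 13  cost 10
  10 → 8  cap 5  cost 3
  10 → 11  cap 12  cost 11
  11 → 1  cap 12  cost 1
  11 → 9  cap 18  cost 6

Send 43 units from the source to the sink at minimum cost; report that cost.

Minimum cost for 43 units: 795

shortest-cost path #1: 2→7→3→1→6→4 push 8 @ unit cost 15 (adds 120)
shortest-cost path #2: 2→7→5→4 push 11 @ unit cost 17 (adds 187)
shortest-cost path #3: 2→10→4 push 13 @ unit cost 18 (adds 234)
shortest-cost path #4: 2→10→1→3→7→5→4 push 7 @ unit cost 21 (adds 147)
shortest-cost path #5: 2→10→1→3→6→4 push 1 @ unit cost 26 (adds 26)
shortest-cost path #6: 2→9→0→5→4 push 3 @ unit cost 27 (adds 81)
total cost = 795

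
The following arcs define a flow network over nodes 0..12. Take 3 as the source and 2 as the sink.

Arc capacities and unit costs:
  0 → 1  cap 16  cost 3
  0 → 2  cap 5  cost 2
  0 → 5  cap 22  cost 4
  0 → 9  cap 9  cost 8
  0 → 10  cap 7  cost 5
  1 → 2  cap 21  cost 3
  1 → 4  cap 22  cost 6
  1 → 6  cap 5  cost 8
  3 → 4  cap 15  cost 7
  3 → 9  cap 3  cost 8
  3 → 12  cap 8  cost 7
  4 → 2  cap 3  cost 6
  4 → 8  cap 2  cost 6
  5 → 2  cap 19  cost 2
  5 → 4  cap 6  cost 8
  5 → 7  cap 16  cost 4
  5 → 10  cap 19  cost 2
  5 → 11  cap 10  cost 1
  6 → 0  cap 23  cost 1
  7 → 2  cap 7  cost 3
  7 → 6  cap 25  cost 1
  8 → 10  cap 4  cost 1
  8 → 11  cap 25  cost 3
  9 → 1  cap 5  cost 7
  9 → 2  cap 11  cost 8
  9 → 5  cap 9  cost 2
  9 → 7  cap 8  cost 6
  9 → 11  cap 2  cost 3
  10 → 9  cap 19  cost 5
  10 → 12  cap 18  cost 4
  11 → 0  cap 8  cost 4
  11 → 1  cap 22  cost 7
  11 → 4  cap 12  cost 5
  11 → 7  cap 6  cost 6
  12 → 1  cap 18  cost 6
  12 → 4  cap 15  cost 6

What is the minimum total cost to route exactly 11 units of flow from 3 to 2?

shortest-cost path #1: 3→9→5→2 push 3 @ unit cost 12 (adds 36)
shortest-cost path #2: 3→4→2 push 3 @ unit cost 13 (adds 39)
shortest-cost path #3: 3→12→1→2 push 5 @ unit cost 16 (adds 80)
total cost = 155

Minimum cost for 11 units: 155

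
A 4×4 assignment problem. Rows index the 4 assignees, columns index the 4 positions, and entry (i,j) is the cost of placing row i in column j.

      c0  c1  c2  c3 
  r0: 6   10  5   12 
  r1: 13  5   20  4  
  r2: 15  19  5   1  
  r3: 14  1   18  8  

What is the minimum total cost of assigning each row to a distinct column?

Minimum assignment cost: 16

optimal assignment: row0→col0 (cost 6), row1→col3 (cost 4), row2→col2 (cost 5), row3→col1 (cost 1)
total = 6 + 4 + 5 + 1 = 16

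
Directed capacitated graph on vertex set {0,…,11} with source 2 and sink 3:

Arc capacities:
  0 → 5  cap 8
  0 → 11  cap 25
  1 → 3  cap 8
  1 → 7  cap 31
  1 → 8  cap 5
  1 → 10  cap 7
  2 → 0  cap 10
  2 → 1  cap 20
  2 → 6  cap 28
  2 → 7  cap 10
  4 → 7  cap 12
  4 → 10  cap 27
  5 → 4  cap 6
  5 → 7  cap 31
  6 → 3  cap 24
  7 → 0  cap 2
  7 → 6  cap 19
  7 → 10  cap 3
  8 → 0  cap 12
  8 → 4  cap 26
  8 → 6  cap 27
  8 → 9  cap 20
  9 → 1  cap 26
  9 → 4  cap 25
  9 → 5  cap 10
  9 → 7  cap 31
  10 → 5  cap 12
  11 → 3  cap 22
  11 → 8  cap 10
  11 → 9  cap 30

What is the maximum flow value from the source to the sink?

Maximum flow value: 49

augment #1: 2→1→3 bottleneck 8, total now 8
augment #2: 2→6→3 bottleneck 24, total now 32
augment #3: 2→0→11→3 bottleneck 10, total now 42
augment #4: 2→7→0→11→3 bottleneck 2, total now 44
augment #5: 2→1→8→0→11→3 bottleneck 5, total now 49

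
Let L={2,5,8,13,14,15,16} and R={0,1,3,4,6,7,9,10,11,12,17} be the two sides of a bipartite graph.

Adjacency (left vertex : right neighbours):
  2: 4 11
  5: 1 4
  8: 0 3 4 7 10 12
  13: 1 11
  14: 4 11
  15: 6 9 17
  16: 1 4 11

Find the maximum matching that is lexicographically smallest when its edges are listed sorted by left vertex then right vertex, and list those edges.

|M| = 5 (so the lex-smallest maximum matching has 5 edges)
process left vertices in ascending order; for each, take the smallest-labelled available neighbour that still permits 5 edges overall, or leave it unmatched if none does
lex-smallest matching: {2-4, 5-1, 8-0, 13-11, 15-6}

Lex-smallest maximum matching: {(2,4), (5,1), (8,0), (13,11), (15,6)}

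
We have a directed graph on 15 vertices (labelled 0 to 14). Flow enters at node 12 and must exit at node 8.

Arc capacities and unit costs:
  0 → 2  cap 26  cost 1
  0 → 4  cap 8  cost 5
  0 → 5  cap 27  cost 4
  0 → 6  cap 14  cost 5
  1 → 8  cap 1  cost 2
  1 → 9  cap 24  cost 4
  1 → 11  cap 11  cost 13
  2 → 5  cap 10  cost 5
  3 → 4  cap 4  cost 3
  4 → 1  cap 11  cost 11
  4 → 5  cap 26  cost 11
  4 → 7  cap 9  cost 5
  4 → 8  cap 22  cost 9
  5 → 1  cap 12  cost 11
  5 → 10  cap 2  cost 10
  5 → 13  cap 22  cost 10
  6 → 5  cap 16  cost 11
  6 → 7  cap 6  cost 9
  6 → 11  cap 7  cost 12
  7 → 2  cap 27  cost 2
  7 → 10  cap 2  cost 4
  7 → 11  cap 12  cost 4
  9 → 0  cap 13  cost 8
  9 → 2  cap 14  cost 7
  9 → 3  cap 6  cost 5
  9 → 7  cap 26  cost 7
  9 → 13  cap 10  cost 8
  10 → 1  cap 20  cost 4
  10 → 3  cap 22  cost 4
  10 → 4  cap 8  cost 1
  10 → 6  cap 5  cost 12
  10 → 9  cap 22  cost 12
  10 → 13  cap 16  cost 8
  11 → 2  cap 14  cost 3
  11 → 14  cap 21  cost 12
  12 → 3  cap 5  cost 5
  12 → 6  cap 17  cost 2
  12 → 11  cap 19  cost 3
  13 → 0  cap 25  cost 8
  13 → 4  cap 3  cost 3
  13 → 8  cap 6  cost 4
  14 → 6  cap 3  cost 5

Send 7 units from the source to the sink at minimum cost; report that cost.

Minimum cost for 7 units: 139

shortest-cost path #1: 12→3→4→8 push 4 @ unit cost 17 (adds 68)
shortest-cost path #2: 12→6→7→10→1→8 push 1 @ unit cost 21 (adds 21)
shortest-cost path #3: 12→6→7→10→4→8 push 1 @ unit cost 25 (adds 25)
shortest-cost path #4: 12→11→2→5→13→8 push 1 @ unit cost 25 (adds 25)
total cost = 139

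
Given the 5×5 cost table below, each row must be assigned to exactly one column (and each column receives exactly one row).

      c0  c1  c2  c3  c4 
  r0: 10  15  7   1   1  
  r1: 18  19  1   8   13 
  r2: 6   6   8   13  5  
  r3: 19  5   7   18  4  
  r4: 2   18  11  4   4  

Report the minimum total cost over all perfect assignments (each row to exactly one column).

Minimum assignment cost: 14

one of 2 optimal assignments: row0→col3 (cost 1), row1→col2 (cost 1), row2→col1 (cost 6), row3→col4 (cost 4), row4→col0 (cost 2)
total = 1 + 1 + 6 + 4 + 2 = 14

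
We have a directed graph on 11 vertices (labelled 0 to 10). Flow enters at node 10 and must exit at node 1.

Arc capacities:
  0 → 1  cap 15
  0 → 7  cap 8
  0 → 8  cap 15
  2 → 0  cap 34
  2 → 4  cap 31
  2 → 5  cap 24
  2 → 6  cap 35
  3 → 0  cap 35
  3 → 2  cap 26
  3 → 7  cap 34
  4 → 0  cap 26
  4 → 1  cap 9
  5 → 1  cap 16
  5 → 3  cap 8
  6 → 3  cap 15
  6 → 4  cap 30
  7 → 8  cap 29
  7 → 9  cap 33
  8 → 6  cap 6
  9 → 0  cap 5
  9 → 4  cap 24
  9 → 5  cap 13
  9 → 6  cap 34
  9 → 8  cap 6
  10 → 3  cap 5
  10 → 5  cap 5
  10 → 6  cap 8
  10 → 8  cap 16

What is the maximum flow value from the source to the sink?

Maximum flow value: 24

augment #1: 10→5→1 bottleneck 5, total now 5
augment #2: 10→3→0→1 bottleneck 5, total now 10
augment #3: 10→6→4→1 bottleneck 8, total now 18
augment #4: 10→8→6→4→1 bottleneck 1, total now 19
augment #5: 10→8→6→3→0→1 bottleneck 5, total now 24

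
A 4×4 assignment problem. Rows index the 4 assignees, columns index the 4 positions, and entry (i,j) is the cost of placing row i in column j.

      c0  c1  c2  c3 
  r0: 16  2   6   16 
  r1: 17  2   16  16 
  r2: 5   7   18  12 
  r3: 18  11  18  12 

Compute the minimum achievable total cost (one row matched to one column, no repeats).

optimal assignment: row0→col2 (cost 6), row1→col1 (cost 2), row2→col0 (cost 5), row3→col3 (cost 12)
total = 6 + 2 + 5 + 12 = 25

Minimum assignment cost: 25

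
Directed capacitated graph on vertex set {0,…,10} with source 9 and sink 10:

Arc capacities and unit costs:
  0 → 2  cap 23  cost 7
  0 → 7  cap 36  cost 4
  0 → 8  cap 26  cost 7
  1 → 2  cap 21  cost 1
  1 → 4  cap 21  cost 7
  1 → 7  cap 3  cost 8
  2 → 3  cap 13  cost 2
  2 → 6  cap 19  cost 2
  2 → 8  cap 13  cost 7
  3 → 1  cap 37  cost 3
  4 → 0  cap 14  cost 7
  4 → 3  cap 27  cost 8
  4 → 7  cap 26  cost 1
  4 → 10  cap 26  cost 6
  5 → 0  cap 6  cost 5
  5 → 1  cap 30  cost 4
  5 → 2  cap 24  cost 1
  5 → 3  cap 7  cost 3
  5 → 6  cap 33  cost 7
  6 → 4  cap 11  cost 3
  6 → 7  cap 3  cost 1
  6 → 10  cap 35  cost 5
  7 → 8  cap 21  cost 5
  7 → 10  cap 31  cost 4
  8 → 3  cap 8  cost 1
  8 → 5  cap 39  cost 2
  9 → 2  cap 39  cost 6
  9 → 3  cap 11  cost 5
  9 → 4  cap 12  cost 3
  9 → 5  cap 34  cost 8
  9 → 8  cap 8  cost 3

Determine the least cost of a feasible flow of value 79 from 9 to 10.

Minimum cost for 79 units: 1326

shortest-cost path #1: 9→4→7→10 push 12 @ unit cost 8 (adds 96)
shortest-cost path #2: 9→2→6→10 push 19 @ unit cost 13 (adds 247)
shortest-cost path #3: 9→8→5→6→10 push 8 @ unit cost 17 (adds 136)
shortest-cost path #4: 9→5→6→10 push 8 @ unit cost 20 (adds 160)
shortest-cost path #5: 9→5→6→7→10 push 3 @ unit cost 20 (adds 60)
shortest-cost path #6: 9→3→1→7→10 push 3 @ unit cost 20 (adds 60)
shortest-cost path #7: 9→3→1→4→7→10 push 8 @ unit cost 20 (adds 160)
shortest-cost path #8: 9→5→0→7→10 push 5 @ unit cost 21 (adds 105)
shortest-cost path #9: 9→5→0→7→4→10 push 1 @ unit cost 22 (adds 22)
shortest-cost path #10: 9→5→8→3→1→4→10 push 8 @ unit cost 23 (adds 184)
shortest-cost path #11: 9→5→6→4→10 push 4 @ unit cost 24 (adds 96)
total cost = 1326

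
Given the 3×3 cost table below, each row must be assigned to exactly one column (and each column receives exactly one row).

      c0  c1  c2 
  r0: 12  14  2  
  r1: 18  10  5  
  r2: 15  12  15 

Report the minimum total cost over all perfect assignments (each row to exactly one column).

Minimum assignment cost: 27

optimal assignment: row0→col2 (cost 2), row1→col1 (cost 10), row2→col0 (cost 15)
total = 2 + 10 + 15 = 27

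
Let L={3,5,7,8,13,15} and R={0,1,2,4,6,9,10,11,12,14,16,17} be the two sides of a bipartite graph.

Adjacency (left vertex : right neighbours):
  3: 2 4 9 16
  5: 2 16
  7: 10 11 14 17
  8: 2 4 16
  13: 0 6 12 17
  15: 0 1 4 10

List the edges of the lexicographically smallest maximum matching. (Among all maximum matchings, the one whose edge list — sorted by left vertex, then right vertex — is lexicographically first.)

Lex-smallest maximum matching: {(3,2), (5,16), (7,10), (8,4), (13,0), (15,1)}

|M| = 6 (so the lex-smallest maximum matching has 6 edges)
process left vertices in ascending order; for each, take the smallest-labelled available neighbour that still permits 6 edges overall, or leave it unmatched if none does
lex-smallest matching: {3-2, 5-16, 7-10, 8-4, 13-0, 15-1}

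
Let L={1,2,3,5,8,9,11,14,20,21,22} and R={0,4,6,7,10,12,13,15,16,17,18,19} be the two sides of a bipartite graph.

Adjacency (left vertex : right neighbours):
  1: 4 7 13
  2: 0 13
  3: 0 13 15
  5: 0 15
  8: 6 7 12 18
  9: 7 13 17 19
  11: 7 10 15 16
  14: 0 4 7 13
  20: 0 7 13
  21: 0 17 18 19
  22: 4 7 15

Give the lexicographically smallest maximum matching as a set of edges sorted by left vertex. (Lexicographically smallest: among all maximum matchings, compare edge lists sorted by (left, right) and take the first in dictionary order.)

Lex-smallest maximum matching: {(1,4), (2,0), (3,13), (5,15), (8,6), (9,17), (11,10), (14,7), (21,18)}

|M| = 9 (so the lex-smallest maximum matching has 9 edges)
process left vertices in ascending order; for each, take the smallest-labelled available neighbour that still permits 9 edges overall, or leave it unmatched if none does
lex-smallest matching: {1-4, 2-0, 3-13, 5-15, 8-6, 9-17, 11-10, 14-7, 21-18}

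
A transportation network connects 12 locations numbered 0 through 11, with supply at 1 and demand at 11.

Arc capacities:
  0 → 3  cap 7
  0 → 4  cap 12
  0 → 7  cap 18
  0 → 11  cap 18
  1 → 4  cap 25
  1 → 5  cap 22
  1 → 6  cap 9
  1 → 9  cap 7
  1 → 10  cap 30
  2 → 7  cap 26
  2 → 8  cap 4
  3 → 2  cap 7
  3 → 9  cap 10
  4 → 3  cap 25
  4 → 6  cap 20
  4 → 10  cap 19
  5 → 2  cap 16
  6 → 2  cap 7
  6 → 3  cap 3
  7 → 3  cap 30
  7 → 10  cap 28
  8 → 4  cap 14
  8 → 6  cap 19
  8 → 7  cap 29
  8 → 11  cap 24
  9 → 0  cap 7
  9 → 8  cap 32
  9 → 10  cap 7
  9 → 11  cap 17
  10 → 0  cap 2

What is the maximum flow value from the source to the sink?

Maximum flow value: 23

augment #1: 1→9→11 bottleneck 7, total now 7
augment #2: 1→10→0→11 bottleneck 2, total now 9
augment #3: 1→4→3→9→11 bottleneck 10, total now 19
augment #4: 1→5→2→8→11 bottleneck 4, total now 23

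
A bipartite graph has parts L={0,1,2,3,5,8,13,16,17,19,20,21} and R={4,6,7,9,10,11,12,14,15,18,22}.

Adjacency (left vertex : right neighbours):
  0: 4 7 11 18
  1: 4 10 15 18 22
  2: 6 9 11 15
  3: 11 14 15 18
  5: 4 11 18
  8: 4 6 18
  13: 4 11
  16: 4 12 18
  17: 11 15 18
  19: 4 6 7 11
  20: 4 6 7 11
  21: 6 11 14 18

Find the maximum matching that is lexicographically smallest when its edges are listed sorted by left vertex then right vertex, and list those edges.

|M| = 10 (so the lex-smallest maximum matching has 10 edges)
process left vertices in ascending order; for each, take the smallest-labelled available neighbour that still permits 10 edges overall, or leave it unmatched if none does
lex-smallest matching: {0-4, 1-10, 2-9, 3-11, 5-18, 8-6, 16-12, 17-15, 19-7, 21-14}

Lex-smallest maximum matching: {(0,4), (1,10), (2,9), (3,11), (5,18), (8,6), (16,12), (17,15), (19,7), (21,14)}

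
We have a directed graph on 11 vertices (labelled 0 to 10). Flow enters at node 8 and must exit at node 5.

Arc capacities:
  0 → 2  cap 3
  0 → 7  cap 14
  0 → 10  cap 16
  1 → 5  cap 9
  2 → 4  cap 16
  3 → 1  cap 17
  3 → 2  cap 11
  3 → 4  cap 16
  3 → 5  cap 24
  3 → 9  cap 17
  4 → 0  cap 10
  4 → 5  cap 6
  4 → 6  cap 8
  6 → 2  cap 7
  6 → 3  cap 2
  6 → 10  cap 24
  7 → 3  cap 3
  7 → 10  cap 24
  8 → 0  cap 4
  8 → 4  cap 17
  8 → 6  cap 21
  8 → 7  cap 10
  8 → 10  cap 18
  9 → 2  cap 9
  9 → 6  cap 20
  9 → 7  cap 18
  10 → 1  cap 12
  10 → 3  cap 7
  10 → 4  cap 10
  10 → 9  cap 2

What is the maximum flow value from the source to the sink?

augment #1: 8→4→5 bottleneck 6, total now 6
augment #2: 8→6→3→5 bottleneck 2, total now 8
augment #3: 8→7→3→5 bottleneck 3, total now 11
augment #4: 8→10→1→5 bottleneck 9, total now 20
augment #5: 8→10→3→5 bottleneck 7, total now 27

Maximum flow value: 27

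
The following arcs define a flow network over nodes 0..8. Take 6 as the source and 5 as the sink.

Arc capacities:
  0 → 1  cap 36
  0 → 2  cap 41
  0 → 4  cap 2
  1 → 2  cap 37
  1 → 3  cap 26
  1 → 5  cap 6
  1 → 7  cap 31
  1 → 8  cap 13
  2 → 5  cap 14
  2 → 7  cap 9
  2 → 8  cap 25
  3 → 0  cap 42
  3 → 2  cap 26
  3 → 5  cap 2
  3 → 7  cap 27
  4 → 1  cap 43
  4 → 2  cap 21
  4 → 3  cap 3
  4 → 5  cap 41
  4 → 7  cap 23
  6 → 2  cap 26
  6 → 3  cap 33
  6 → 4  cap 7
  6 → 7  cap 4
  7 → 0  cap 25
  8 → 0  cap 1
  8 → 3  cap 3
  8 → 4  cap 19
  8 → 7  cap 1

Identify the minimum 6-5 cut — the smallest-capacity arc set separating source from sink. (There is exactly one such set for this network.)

Min-cut arcs: {(0,4), (1,5), (2,5), (3,5), (6,4), (8,4)} (total capacity 50)

augment #1: 6→2→5 push 14
augment #2: 6→3→5 push 2
augment #3: 6→4→5 push 7
augment #4: 6→2→8→4→5 push 12
augment #5: 6→3→0→1→5 push 6
augment #6: 6→3→0→4→5 push 2
augment #7: 6→3→2→8→4→5 push 7
max flow = 50; residual-reachable set from 6 gives S-side
cut edges (S→T): {(0,4), (1,5), (2,5), (3,5), (6,4), (8,4)} total cap 50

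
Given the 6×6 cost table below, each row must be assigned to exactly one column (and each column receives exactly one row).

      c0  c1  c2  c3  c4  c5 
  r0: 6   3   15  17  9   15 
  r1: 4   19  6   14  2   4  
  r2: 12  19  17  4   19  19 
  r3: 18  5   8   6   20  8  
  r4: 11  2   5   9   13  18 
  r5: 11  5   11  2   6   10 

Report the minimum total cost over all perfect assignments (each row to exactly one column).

Minimum assignment cost: 30

one of 4 optimal assignments: row0→col0 (cost 6), row1→col4 (cost 2), row2→col3 (cost 4), row3→col5 (cost 8), row4→col2 (cost 5), row5→col1 (cost 5)
total = 6 + 2 + 4 + 8 + 5 + 5 = 30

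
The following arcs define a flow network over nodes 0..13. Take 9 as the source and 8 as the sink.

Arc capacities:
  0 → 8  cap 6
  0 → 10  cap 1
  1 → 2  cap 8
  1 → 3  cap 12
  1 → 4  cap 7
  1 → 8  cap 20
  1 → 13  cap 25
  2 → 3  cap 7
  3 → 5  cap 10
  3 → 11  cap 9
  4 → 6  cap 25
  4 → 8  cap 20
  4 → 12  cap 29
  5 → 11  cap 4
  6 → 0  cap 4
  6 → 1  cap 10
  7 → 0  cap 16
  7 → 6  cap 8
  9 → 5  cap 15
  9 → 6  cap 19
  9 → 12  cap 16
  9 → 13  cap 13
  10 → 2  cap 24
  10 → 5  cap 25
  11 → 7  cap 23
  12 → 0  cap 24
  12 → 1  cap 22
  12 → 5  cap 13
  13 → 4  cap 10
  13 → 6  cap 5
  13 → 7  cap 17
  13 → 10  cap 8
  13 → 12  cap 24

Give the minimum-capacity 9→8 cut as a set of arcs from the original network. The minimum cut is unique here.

augment #1: 9→6→0→8 push 4
augment #2: 9→6→1→8 push 10
augment #3: 9→12→0→8 push 2
augment #4: 9→12→1→8 push 10
augment #5: 9→13→4→8 push 10
augment #6: 9→12→1→4→8 push 4
augment #7: 9→13→12→1→4→8 push 3
max flow = 43; residual-reachable set from 9 gives S-side
cut edges (S→T): {(0,8), (1,4), (1,8), (13,4)} total cap 43

Min-cut arcs: {(0,8), (1,4), (1,8), (13,4)} (total capacity 43)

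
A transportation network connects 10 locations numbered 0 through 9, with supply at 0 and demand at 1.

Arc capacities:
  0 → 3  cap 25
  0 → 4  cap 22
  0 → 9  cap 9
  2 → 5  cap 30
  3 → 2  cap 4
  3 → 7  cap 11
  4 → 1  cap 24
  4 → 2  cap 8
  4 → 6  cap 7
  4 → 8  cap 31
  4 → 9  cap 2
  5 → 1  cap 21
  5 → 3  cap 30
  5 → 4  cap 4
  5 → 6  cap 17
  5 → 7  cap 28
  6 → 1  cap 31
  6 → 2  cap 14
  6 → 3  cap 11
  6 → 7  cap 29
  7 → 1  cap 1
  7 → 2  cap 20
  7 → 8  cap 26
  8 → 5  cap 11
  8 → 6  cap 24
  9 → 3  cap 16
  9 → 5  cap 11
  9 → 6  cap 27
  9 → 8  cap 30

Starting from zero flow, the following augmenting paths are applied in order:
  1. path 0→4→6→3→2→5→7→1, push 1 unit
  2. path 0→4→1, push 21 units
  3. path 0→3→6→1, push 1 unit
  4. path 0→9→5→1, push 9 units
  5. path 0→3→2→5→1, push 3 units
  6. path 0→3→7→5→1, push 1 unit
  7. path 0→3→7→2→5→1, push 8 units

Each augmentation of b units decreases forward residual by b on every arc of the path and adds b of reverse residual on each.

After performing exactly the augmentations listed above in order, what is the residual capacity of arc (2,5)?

after path 1 (0→4→6→3→2→5→7→1, push 1): res(2,5)=29
after path 2 (0→4→1, push 21): res(2,5)=29
after path 3 (0→3→6→1, push 1): res(2,5)=29
after path 4 (0→9→5→1, push 9): res(2,5)=29
after path 5 (0→3→2→5→1, push 3): res(2,5)=26
after path 6 (0→3→7→5→1, push 1): res(2,5)=26
after path 7 (0→3→7→2→5→1, push 8): res(2,5)=18

Residual capacity of (2,5): 18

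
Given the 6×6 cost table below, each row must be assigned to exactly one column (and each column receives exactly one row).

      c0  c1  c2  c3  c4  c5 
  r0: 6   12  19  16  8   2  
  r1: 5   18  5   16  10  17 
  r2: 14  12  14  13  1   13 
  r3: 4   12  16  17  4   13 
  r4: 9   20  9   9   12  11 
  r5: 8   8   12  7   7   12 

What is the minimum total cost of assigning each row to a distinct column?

Minimum assignment cost: 29

optimal assignment: row0→col5 (cost 2), row1→col2 (cost 5), row2→col4 (cost 1), row3→col0 (cost 4), row4→col3 (cost 9), row5→col1 (cost 8)
total = 2 + 5 + 1 + 4 + 9 + 8 = 29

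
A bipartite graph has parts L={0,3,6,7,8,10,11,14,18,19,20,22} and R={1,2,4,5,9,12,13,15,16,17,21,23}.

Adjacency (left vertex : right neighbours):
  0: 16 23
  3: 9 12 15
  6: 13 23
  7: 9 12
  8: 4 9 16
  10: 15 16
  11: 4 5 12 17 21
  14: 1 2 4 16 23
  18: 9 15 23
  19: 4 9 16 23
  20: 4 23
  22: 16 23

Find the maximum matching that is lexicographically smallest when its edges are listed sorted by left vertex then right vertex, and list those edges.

Lex-smallest maximum matching: {(0,16), (3,9), (6,13), (7,12), (8,4), (10,15), (11,5), (14,1), (18,23)}

|M| = 9 (so the lex-smallest maximum matching has 9 edges)
process left vertices in ascending order; for each, take the smallest-labelled available neighbour that still permits 9 edges overall, or leave it unmatched if none does
lex-smallest matching: {0-16, 3-9, 6-13, 7-12, 8-4, 10-15, 11-5, 14-1, 18-23}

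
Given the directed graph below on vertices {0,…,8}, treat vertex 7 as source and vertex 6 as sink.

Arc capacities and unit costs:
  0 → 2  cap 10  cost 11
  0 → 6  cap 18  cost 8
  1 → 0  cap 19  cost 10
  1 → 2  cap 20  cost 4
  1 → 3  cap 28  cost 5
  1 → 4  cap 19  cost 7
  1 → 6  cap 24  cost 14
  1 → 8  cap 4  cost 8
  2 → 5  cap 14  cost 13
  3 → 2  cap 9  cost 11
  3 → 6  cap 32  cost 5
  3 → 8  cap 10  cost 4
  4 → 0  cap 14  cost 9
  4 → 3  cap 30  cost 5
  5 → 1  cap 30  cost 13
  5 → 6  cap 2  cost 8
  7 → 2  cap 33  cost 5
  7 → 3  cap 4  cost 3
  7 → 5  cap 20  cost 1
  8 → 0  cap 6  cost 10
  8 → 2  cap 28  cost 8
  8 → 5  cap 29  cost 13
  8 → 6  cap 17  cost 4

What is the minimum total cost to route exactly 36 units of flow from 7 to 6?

shortest-cost path #1: 7→3→6 push 4 @ unit cost 8 (adds 32)
shortest-cost path #2: 7→5→6 push 2 @ unit cost 9 (adds 18)
shortest-cost path #3: 7→5→1→3→6 push 18 @ unit cost 24 (adds 432)
shortest-cost path #4: 7→2→5→1→3→6 push 10 @ unit cost 41 (adds 410)
shortest-cost path #5: 7→2→5→1→8→6 push 2 @ unit cost 43 (adds 86)
total cost = 978

Minimum cost for 36 units: 978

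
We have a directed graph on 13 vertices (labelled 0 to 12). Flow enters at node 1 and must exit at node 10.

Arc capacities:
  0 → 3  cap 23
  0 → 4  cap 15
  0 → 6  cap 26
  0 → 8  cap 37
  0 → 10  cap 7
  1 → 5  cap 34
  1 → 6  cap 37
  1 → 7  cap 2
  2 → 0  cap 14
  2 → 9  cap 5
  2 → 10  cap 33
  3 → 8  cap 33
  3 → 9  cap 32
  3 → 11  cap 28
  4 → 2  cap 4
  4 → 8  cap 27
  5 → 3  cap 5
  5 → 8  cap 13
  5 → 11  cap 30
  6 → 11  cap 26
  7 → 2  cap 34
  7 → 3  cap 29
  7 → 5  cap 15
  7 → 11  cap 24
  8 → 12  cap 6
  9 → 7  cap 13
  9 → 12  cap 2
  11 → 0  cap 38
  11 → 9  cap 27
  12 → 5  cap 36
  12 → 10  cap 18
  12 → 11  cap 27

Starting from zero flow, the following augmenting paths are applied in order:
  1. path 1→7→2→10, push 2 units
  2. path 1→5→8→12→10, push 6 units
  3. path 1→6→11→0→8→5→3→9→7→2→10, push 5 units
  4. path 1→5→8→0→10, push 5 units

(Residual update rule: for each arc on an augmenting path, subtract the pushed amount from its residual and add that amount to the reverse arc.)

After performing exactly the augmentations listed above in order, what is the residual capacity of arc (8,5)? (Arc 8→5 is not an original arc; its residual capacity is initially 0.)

Residual capacity of (8,5): 6

after path 1 (1→7→2→10, push 2): res(8,5)=0
after path 2 (1→5→8→12→10, push 6): res(8,5)=6
after path 3 (1→6→11→0→8→5→3→9→7→2→10, push 5): res(8,5)=1
after path 4 (1→5→8→0→10, push 5): res(8,5)=6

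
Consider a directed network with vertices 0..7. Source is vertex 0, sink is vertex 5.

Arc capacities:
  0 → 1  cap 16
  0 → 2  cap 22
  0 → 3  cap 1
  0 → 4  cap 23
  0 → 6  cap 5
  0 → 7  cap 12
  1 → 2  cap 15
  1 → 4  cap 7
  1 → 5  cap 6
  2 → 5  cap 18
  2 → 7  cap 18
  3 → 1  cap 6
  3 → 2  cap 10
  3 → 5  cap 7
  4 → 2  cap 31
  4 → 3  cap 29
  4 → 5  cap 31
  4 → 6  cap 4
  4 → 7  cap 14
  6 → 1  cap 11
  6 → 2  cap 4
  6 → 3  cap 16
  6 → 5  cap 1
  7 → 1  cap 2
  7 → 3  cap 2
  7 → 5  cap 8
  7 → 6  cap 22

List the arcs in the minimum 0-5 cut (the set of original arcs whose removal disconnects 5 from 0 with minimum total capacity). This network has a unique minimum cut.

augment #1: 0→1→5 push 6
augment #2: 0→2→5 push 18
augment #3: 0→3→5 push 1
augment #4: 0→4→5 push 23
augment #5: 0→6→5 push 1
augment #6: 0→7→5 push 8
augment #7: 0→1→4→5 push 7
augment #8: 0→6→3→5 push 4
augment #9: 0→7→3→5 push 2
max flow = 70; residual-reachable set from 0 gives S-side
cut edges (S→T): {(0,4), (1,4), (1,5), (2,5), (3,5), (6,5), (7,5)} total cap 70

Min-cut arcs: {(0,4), (1,4), (1,5), (2,5), (3,5), (6,5), (7,5)} (total capacity 70)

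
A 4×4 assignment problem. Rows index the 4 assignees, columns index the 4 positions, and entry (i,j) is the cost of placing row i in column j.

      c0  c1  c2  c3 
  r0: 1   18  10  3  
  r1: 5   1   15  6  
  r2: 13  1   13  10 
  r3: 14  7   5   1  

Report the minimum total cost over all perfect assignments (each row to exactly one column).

optimal assignment: row0→col0 (cost 1), row1→col3 (cost 6), row2→col1 (cost 1), row3→col2 (cost 5)
total = 1 + 6 + 1 + 5 = 13

Minimum assignment cost: 13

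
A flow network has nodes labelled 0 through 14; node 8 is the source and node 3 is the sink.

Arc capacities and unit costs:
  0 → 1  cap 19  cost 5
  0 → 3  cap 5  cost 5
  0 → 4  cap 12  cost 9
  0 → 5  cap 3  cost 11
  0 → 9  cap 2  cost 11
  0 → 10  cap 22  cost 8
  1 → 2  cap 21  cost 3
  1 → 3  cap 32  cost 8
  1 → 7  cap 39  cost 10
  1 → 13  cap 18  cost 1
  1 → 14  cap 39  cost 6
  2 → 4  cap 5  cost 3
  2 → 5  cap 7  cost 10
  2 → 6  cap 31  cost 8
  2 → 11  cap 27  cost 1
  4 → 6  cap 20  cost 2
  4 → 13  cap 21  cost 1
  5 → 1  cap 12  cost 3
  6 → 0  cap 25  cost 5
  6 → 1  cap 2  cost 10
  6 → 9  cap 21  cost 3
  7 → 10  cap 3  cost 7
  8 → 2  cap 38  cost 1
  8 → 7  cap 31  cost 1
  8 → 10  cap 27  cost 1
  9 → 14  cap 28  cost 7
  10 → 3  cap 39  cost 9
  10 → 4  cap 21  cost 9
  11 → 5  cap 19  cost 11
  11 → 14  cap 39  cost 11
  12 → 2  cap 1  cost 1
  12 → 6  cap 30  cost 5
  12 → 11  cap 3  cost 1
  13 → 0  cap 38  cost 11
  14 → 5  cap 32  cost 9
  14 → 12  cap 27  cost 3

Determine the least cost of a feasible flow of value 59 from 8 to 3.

Minimum cost for 59 units: 999

shortest-cost path #1: 8→10→3 push 27 @ unit cost 10 (adds 270)
shortest-cost path #2: 8→2→4→6→0→3 push 5 @ unit cost 16 (adds 80)
shortest-cost path #3: 8→7→10→3 push 3 @ unit cost 17 (adds 51)
shortest-cost path #4: 8→2→5→1→3 push 7 @ unit cost 22 (adds 154)
shortest-cost path #5: 8→2→11→5→1→3 push 5 @ unit cost 24 (adds 120)
shortest-cost path #6: 8→2→6→1→3 push 2 @ unit cost 27 (adds 54)
shortest-cost path #7: 8→2→6→0→1→3 push 10 @ unit cost 27 (adds 270)
total cost = 999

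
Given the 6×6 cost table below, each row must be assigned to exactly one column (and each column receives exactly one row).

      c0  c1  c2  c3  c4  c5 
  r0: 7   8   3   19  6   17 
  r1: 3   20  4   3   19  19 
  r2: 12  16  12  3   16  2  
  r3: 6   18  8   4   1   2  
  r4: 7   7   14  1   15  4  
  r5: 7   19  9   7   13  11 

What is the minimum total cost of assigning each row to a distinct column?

Minimum assignment cost: 23

one of 3 optimal assignments: row0→col1 (cost 8), row1→col2 (cost 4), row2→col5 (cost 2), row3→col4 (cost 1), row4→col3 (cost 1), row5→col0 (cost 7)
total = 8 + 4 + 2 + 1 + 1 + 7 = 23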